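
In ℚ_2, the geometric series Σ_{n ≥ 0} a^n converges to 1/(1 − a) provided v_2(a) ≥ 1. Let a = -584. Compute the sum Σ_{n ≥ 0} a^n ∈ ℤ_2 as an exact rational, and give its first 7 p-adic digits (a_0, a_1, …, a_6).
Σ a^n = 1/(1 − a) = 1/585;  first 7 digits = (1, 0, 0, 1, 1, 1, 1)

v_2(a) = 3 ≥ 1, so the series converges in ℤ_2 to 1/(1 − a) = 1/(1 − (-584)) = 1/585. Expand this rational in ℤ_2: compute digits iteratively via d_i = x_i mod 2, x_{i+1} = (x_i − d_i)/2. The first 7 digits are (1, 0, 0, 1, 1, 1, 1).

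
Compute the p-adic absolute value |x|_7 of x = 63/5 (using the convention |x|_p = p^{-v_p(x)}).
|63/5|_7 = 1/7

Step 1 — compute v_7(x) by factoring powers of 7 out of the numerator and denominator: v_7(63/5) = 1. Step 2 — apply |x|_p = p^{-v_p(x)} = 7^{-1} = 1/7.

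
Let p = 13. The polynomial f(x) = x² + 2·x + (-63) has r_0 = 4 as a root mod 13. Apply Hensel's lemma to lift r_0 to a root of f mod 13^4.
r_3 = 28552 (mod 28561)

Hensel: r_{i+1} = r_i − f(r_i)·(f′(r_i))^{-1} mod 13^{i+2}, f′(x) = 2x + 2. Iterate:
  r_0 = 4 (mod 13)
  r_1 = 160 (mod 169)
  r_2 = 2188 (mod 2197)
  r_3 = 28552 (mod 28561)
Final: r = 28552 satisfies f(r) ≡ 0 mod 13^4.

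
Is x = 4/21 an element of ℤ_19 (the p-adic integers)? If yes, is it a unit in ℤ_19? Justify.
x ∈ ℤ_19^× (unit); v_19(x) = 0

ℤ_19 = {x ∈ ℚ_19 : v_19(x) ≥ 0} and ℤ_19^× = {x ∈ ℤ_19 : v_19(x) = 0}. Here v_19(4/21) = v_19(num) − v_19(den) = 0; compare against these criteria.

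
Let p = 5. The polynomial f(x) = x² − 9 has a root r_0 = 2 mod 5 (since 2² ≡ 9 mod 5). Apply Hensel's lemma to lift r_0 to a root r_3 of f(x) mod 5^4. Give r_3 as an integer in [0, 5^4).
r_3 = 622 (mod 625)

Hensel's recurrence: r_{i+1} = r_i − f(r_i)·(f′(r_i))^{-1} mod 5^{i+2}, with f′(x) = 2x. Iterate:
  r_0 = 2 (mod 5)
  r_1 = 22 (mod 25)
  r_2 = 122 (mod 125)
  r_3 = 622 (mod 625)
Final: r_3 = 622, and one checks f(r_3) ≡ 0 mod 5^4.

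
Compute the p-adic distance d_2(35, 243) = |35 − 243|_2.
d_2(35, 243) = 1/16

Step 1 — x − y = 35 − 243 = -208. Step 2 — v_2(-208) = 4 (factor: -208 = −(2^4 · 13); the sign does not affect v_p). Step 3 — |x − y|_2 = 2^{-4} = 1/16.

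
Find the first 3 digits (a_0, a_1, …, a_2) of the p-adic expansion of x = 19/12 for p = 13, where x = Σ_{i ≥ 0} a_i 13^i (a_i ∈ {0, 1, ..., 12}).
(a_0, …, a_2) = (7, 5, 5)

v_13(19/12) = 0 (numerator and denominator both coprime to 13), so x ∈ ℤ_13^×. Compute digits iteratively via a_i = x_i mod 13, x_{i+1} = (x_i − a_i)/13, with x_0 = x:
  x_0 = 19/12;  a_0 = 7;  x_1 = (x_0 − 7)/13 = -5/12
  x_1 = -5/12;  a_1 = 5;  x_2 = (x_1 − 5)/13 = -5/12
  x_2 = -5/12;  a_2 = 5;  x_3 = (x_2 − 5)/13 = -5/12
Digits: (7, 5, 5).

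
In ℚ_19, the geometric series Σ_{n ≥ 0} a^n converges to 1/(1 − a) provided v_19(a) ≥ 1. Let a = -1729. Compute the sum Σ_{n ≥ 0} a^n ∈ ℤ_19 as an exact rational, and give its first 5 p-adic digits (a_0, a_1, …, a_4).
Σ a^n = 1/(1 − a) = 1/1730;  first 5 digits = (1, 4, 11, 5, 4)

v_19(a) = 1 ≥ 1, so the series converges in ℤ_19 to 1/(1 − a) = 1/(1 − (-1729)) = 1/1730. Expand this rational in ℤ_19: compute digits iteratively via d_i = x_i mod 19, x_{i+1} = (x_i − d_i)/19. The first 5 digits are (1, 4, 11, 5, 4).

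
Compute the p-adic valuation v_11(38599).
v_11(38599) = 3

v_11(n) is the largest exponent k such that 11^k divides n. Factor out: 38599 = 11^3 · 29. (Sign doesn't affect v_p.) So v_11(38599) = 3.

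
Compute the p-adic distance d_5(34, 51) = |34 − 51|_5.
d_5(34, 51) = 1

Step 1 — x − y = 34 − 51 = -17. Step 2 — v_5(-17) = 0 (factor: -17 = −(5^0 · 17); the sign does not affect v_p). Step 3 — |x − y|_5 = 5^{0} = 1.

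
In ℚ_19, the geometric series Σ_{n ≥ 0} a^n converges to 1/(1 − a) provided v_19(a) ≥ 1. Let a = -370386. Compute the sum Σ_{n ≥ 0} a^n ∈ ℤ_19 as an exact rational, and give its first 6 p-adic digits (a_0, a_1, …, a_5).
Σ a^n = 1/(1 − a) = 1/370387;  first 6 digits = (1, 0, 0, 3, 16, 18)

v_19(a) = 3 ≥ 1, so the series converges in ℤ_19 to 1/(1 − a) = 1/(1 − (-370386)) = 1/370387. Expand this rational in ℤ_19: compute digits iteratively via d_i = x_i mod 19, x_{i+1} = (x_i − d_i)/19. The first 6 digits are (1, 0, 0, 3, 16, 18).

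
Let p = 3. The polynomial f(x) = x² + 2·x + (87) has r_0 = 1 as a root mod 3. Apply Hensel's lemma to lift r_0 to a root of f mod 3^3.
r_2 = 19 (mod 27)

Hensel: r_{i+1} = r_i − f(r_i)·(f′(r_i))^{-1} mod 3^{i+2}, f′(x) = 2x + 2. Iterate:
  r_0 = 1 (mod 3)
  r_1 = 1 (mod 9)
  r_2 = 19 (mod 27)
Final: r = 19 satisfies f(r) ≡ 0 mod 3^3.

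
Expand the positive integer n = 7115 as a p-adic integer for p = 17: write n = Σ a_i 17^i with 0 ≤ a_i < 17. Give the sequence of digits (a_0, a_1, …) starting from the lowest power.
(a_0, a_1, …) = (9, 10, 7, 1)

Repeated division by 17 gives the digits low-to-high: 7115 = 9 + 10·17^1 + 7·17^2 + 1·17^3. Digit sequence: (9, 10, 7, 1).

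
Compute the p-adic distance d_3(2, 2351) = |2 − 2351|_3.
d_3(2, 2351) = 1/81

Step 1 — x − y = 2 − 2351 = -2349. Step 2 — v_3(-2349) = 4 (factor: -2349 = −(3^4 · 29); the sign does not affect v_p). Step 3 — |x − y|_3 = 3^{-4} = 1/81.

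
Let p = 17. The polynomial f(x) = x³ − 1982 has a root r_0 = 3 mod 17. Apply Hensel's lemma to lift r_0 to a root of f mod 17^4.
r_3 = 60166 (mod 83521)

Hensel: r_{i+1} = r_i − f(r_i)/f′(r_i) mod 17^{i+2}, where f′(x) = 3x². Iterate:
  r_0 = 3 (mod 17)
  r_1 = 54 (mod 289)
  r_2 = 1210 (mod 4913)
  r_3 = 60166 (mod 83521)
Final: r = 60166 with f(r) ≡ 0 mod 17^4.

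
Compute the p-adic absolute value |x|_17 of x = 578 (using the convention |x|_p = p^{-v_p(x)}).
|578|_17 = 1/289

Step 1 — compute v_17(x) by factoring powers of 17 out of the numerator and denominator: v_17(578) = 2. Step 2 — apply |x|_p = p^{-v_p(x)} = 17^{-2} = 1/289.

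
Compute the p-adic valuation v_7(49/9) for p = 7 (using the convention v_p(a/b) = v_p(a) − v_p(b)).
v_7(49/9) = 2

Factor powers of 7 from the numerator and denominator of the reduced fraction: 49 = 7^2 · 1 and 9 = 7^0 · 9. Apply v_p(a/b) = v_p(a) − v_p(b): v_7(49/9) = 2 − 0 = 2.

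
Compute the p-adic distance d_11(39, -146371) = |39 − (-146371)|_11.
d_11(39, -146371) = 1/14641

Step 1 — x − y = 39 − (-146371) = 146410. Step 2 — v_11(146410) = 4 (factor: 146410 = (11^4 · 10); the sign does not affect v_p). Step 3 — |x − y|_11 = 11^{-4} = 1/14641.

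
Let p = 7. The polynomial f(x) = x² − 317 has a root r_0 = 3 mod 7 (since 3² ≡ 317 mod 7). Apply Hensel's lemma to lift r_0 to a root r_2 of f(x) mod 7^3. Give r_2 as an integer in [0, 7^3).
r_2 = 136 (mod 343)

Hensel's recurrence: r_{i+1} = r_i − f(r_i)·(f′(r_i))^{-1} mod 7^{i+2}, with f′(x) = 2x. Iterate:
  r_0 = 3 (mod 7)
  r_1 = 38 (mod 49)
  r_2 = 136 (mod 343)
Final: r_2 = 136, and one checks f(r_2) ≡ 0 mod 7^3.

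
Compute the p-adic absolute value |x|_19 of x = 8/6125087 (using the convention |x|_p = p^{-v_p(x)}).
|8/6125087|_19 = 130321

Step 1 — compute v_19(x) by factoring powers of 19 out of the numerator and denominator: v_19(8/6125087) = -4. Step 2 — apply |x|_p = p^{-v_p(x)} = 19^{4} = 130321.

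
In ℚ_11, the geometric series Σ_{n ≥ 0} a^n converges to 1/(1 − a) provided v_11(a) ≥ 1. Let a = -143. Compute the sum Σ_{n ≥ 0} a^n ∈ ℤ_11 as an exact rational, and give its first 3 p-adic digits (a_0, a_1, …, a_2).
Σ a^n = 1/(1 − a) = 1/144;  first 3 digits = (1, 9, 2)

v_11(a) = 1 ≥ 1, so the series converges in ℤ_11 to 1/(1 − a) = 1/(1 − (-143)) = 1/144. Expand this rational in ℤ_11: compute digits iteratively via d_i = x_i mod 11, x_{i+1} = (x_i − d_i)/11. The first 3 digits are (1, 9, 2).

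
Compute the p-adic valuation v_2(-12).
v_2(-12) = 2

v_2(n) is the largest exponent k such that 2^k divides n. Factor out: -12 = -2^2 · 3. (Sign doesn't affect v_p.) So v_2(-12) = 2.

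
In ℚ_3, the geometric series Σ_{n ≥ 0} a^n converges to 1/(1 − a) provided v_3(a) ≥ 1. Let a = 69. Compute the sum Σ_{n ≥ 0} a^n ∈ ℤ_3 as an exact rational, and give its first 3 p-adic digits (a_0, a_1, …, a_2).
Σ a^n = 1/(1 − a) = -1/68;  first 3 digits = (1, 2, 2)

v_3(a) = 1 ≥ 1, so the series converges in ℤ_3 to 1/(1 − a) = 1/(1 − 69) = -1/68. Expand this rational in ℤ_3: compute digits iteratively via d_i = x_i mod 3, x_{i+1} = (x_i − d_i)/3. The first 3 digits are (1, 2, 2).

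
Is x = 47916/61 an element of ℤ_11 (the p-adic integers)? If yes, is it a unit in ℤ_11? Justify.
x ∈ ℤ_11 but not a unit; v_11(x) = 3 > 0

ℤ_11 = {x ∈ ℚ_11 : v_11(x) ≥ 0} and ℤ_11^× = {x ∈ ℤ_11 : v_11(x) = 0}. Here v_11(47916/61) = v_11(num) − v_11(den) = 3; compare against these criteria.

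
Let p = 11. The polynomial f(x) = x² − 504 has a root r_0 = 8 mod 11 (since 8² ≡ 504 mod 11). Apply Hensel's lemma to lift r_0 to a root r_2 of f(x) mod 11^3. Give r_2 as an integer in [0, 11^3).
r_2 = 217 (mod 1331)

Hensel's recurrence: r_{i+1} = r_i − f(r_i)·(f′(r_i))^{-1} mod 11^{i+2}, with f′(x) = 2x. Iterate:
  r_0 = 8 (mod 11)
  r_1 = 96 (mod 121)
  r_2 = 217 (mod 1331)
Final: r_2 = 217, and one checks f(r_2) ≡ 0 mod 11^3.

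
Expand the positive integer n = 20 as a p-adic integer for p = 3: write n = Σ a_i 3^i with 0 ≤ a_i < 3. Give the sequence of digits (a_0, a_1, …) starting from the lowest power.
(a_0, a_1, …) = (2, 0, 2)

Repeated division by 3 gives the digits low-to-high: 20 = 2 + 2·3^2. Digit sequence: (2, 0, 2).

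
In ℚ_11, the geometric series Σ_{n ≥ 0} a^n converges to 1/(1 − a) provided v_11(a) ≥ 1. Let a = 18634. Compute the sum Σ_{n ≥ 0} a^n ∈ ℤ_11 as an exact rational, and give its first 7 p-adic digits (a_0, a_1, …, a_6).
Σ a^n = 1/(1 − a) = -1/18633;  first 7 digits = (1, 0, 0, 3, 1, 0, 9)

v_11(a) = 3 ≥ 1, so the series converges in ℤ_11 to 1/(1 − a) = 1/(1 − 18634) = -1/18633. Expand this rational in ℤ_11: compute digits iteratively via d_i = x_i mod 11, x_{i+1} = (x_i − d_i)/11. The first 7 digits are (1, 0, 0, 3, 1, 0, 9).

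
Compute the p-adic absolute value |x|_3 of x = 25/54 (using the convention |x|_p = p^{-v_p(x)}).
|25/54|_3 = 27

Step 1 — compute v_3(x) by factoring powers of 3 out of the numerator and denominator: v_3(25/54) = -3. Step 2 — apply |x|_p = p^{-v_p(x)} = 3^{3} = 27.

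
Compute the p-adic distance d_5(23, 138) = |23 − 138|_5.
d_5(23, 138) = 1/5

Step 1 — x − y = 23 − 138 = -115. Step 2 — v_5(-115) = 1 (factor: -115 = −(5^1 · 23); the sign does not affect v_p). Step 3 — |x − y|_5 = 5^{-1} = 1/5.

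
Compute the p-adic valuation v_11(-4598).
v_11(-4598) = 2

v_11(n) is the largest exponent k such that 11^k divides n. Factor out: -4598 = -11^2 · 38. (Sign doesn't affect v_p.) So v_11(-4598) = 2.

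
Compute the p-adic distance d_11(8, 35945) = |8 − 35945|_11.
d_11(8, 35945) = 1/1331

Step 1 — x − y = 8 − 35945 = -35937. Step 2 — v_11(-35937) = 3 (factor: -35937 = −(11^3 · 27); the sign does not affect v_p). Step 3 — |x − y|_11 = 11^{-3} = 1/1331.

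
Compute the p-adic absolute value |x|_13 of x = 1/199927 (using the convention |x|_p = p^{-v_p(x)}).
|1/199927|_13 = 28561

Step 1 — compute v_13(x) by factoring powers of 13 out of the numerator and denominator: v_13(1/199927) = -4. Step 2 — apply |x|_p = p^{-v_p(x)} = 13^{4} = 28561.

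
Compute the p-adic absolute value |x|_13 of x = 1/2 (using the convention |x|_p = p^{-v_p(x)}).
|1/2|_13 = 1

Step 1 — compute v_13(x) by factoring powers of 13 out of the numerator and denominator: v_13(1/2) = 0. Step 2 — apply |x|_p = p^{-v_p(x)} = 13^{0} = 1.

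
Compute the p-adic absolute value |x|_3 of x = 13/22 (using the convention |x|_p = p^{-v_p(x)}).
|13/22|_3 = 1

Step 1 — compute v_3(x) by factoring powers of 3 out of the numerator and denominator: v_3(13/22) = 0. Step 2 — apply |x|_p = p^{-v_p(x)} = 3^{0} = 1.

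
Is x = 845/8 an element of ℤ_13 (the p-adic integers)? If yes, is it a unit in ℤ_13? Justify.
x ∈ ℤ_13 but not a unit; v_13(x) = 2 > 0

ℤ_13 = {x ∈ ℚ_13 : v_13(x) ≥ 0} and ℤ_13^× = {x ∈ ℤ_13 : v_13(x) = 0}. Here v_13(845/8) = v_13(num) − v_13(den) = 2; compare against these criteria.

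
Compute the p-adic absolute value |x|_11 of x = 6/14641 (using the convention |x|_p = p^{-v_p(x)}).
|6/14641|_11 = 14641

Step 1 — compute v_11(x) by factoring powers of 11 out of the numerator and denominator: v_11(6/14641) = -4. Step 2 — apply |x|_p = p^{-v_p(x)} = 11^{4} = 14641.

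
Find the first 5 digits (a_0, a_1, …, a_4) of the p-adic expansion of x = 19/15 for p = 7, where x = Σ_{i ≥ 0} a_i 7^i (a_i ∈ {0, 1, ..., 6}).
(a_0, …, a_4) = (5, 6, 0, 5, 3)

v_7(19/15) = 0 (numerator and denominator both coprime to 7), so x ∈ ℤ_7^×. Compute digits iteratively via a_i = x_i mod 7, x_{i+1} = (x_i − a_i)/7, with x_0 = x:
  x_0 = 19/15;  a_0 = 5;  x_1 = (x_0 − 5)/7 = -8/15
  x_1 = -8/15;  a_1 = 6;  x_2 = (x_1 − 6)/7 = -14/15
  x_2 = -14/15;  a_2 = 0;  x_3 = (x_2 − 0)/7 = -2/15
  x_3 = -2/15;  a_3 = 5;  x_4 = (x_3 − 5)/7 = -11/15
  x_4 = -11/15;  a_4 = 3;  x_5 = (x_4 − 3)/7 = -8/15
Digits: (5, 6, 0, 5, 3).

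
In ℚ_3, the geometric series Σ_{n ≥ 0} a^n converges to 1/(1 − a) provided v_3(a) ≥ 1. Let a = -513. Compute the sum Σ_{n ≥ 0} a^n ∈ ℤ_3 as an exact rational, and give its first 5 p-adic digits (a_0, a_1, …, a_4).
Σ a^n = 1/(1 − a) = 1/514;  first 5 digits = (1, 0, 0, 2, 2)

v_3(a) = 3 ≥ 1, so the series converges in ℤ_3 to 1/(1 − a) = 1/(1 − (-513)) = 1/514. Expand this rational in ℤ_3: compute digits iteratively via d_i = x_i mod 3, x_{i+1} = (x_i − d_i)/3. The first 5 digits are (1, 0, 0, 2, 2).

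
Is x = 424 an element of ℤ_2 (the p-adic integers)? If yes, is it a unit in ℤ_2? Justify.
x ∈ ℤ_2 but not a unit; v_2(x) = 3 > 0

ℤ_2 = {x ∈ ℚ_2 : v_2(x) ≥ 0} and ℤ_2^× = {x ∈ ℤ_2 : v_2(x) = 0}. Here v_2(424) = v_2(num) − v_2(den) = 3; compare against these criteria.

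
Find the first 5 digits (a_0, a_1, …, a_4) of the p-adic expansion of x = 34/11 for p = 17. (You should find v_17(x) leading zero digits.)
(a_0, …, a_4) = (0, 11, 4, 9, 1)

v_17(34/11) = 1, so a_0 = ... = a_0 = 0. Factor out: x = 17^1 · u with u = 2/11 a unit in ℤ_17. Expand u iteratively via a_{v+i} = u_i mod 17, u_{i+1} = (u_i − a_{v+i})/17:
  u_0 = 2/11;  a_1 = 11;  u_1 = (u_0 − 11)/17 = -7/11
  u_1 = -7/11;  a_2 = 4;  u_2 = (u_1 − 4)/17 = -3/11
  u_2 = -3/11;  a_3 = 9;  u_3 = (u_2 − 9)/17 = -6/11
  u_3 = -6/11;  a_4 = 1;  u_4 = (u_3 − 1)/17 = -1/11
Digits: (0, 11, 4, 9, 1).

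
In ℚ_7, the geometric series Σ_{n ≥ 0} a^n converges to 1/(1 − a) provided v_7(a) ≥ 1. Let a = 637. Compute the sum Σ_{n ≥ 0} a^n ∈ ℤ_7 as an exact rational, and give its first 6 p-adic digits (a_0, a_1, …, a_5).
Σ a^n = 1/(1 − a) = -1/636;  first 6 digits = (1, 0, 6, 1, 1, 3)

v_7(a) = 2 ≥ 1, so the series converges in ℤ_7 to 1/(1 − a) = 1/(1 − 637) = -1/636. Expand this rational in ℤ_7: compute digits iteratively via d_i = x_i mod 7, x_{i+1} = (x_i − d_i)/7. The first 6 digits are (1, 0, 6, 1, 1, 3).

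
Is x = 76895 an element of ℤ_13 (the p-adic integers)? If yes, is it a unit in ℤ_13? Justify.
x ∈ ℤ_13 but not a unit; v_13(x) = 3 > 0

ℤ_13 = {x ∈ ℚ_13 : v_13(x) ≥ 0} and ℤ_13^× = {x ∈ ℤ_13 : v_13(x) = 0}. Here v_13(76895) = v_13(num) − v_13(den) = 3; compare against these criteria.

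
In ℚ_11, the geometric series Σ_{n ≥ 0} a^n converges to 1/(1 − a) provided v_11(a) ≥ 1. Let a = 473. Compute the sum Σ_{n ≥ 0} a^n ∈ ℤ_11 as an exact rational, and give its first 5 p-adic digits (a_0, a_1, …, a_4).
Σ a^n = 1/(1 − a) = -1/472;  first 5 digits = (1, 10, 4, 2, 6)

v_11(a) = 1 ≥ 1, so the series converges in ℤ_11 to 1/(1 − a) = 1/(1 − 473) = -1/472. Expand this rational in ℤ_11: compute digits iteratively via d_i = x_i mod 11, x_{i+1} = (x_i − d_i)/11. The first 5 digits are (1, 10, 4, 2, 6).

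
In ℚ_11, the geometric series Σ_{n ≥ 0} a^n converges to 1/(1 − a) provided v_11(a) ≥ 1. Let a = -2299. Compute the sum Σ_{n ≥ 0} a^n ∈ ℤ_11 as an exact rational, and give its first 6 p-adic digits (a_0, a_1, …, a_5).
Σ a^n = 1/(1 − a) = 1/2300;  first 6 digits = (1, 0, 3, 9, 8, 10)

v_11(a) = 2 ≥ 1, so the series converges in ℤ_11 to 1/(1 − a) = 1/(1 − (-2299)) = 1/2300. Expand this rational in ℤ_11: compute digits iteratively via d_i = x_i mod 11, x_{i+1} = (x_i − d_i)/11. The first 6 digits are (1, 0, 3, 9, 8, 10).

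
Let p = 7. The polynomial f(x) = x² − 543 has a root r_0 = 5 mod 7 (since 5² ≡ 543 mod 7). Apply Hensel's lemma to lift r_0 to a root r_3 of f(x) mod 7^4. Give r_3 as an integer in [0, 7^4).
r_3 = 1664 (mod 2401)

Hensel's recurrence: r_{i+1} = r_i − f(r_i)·(f′(r_i))^{-1} mod 7^{i+2}, with f′(x) = 2x. Iterate:
  r_0 = 5 (mod 7)
  r_1 = 47 (mod 49)
  r_2 = 292 (mod 343)
  r_3 = 1664 (mod 2401)
Final: r_3 = 1664, and one checks f(r_3) ≡ 0 mod 7^4.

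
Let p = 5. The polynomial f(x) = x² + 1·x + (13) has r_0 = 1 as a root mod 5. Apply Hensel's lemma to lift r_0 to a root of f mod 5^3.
r_2 = 71 (mod 125)

Hensel: r_{i+1} = r_i − f(r_i)·(f′(r_i))^{-1} mod 5^{i+2}, f′(x) = 2x + 1. Iterate:
  r_0 = 1 (mod 5)
  r_1 = 21 (mod 25)
  r_2 = 71 (mod 125)
Final: r = 71 satisfies f(r) ≡ 0 mod 5^3.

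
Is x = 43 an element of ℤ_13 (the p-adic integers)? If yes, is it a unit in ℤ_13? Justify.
x ∈ ℤ_13^× (unit); v_13(x) = 0

ℤ_13 = {x ∈ ℚ_13 : v_13(x) ≥ 0} and ℤ_13^× = {x ∈ ℤ_13 : v_13(x) = 0}. Here v_13(43) = v_13(num) − v_13(den) = 0; compare against these criteria.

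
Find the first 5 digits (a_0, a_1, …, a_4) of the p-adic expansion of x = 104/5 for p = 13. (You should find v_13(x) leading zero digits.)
(a_0, …, a_4) = (0, 12, 7, 2, 5)

v_13(104/5) = 1, so a_0 = ... = a_0 = 0. Factor out: x = 13^1 · u with u = 8/5 a unit in ℤ_13. Expand u iteratively via a_{v+i} = u_i mod 13, u_{i+1} = (u_i − a_{v+i})/13:
  u_0 = 8/5;  a_1 = 12;  u_1 = (u_0 − 12)/13 = -4/5
  u_1 = -4/5;  a_2 = 7;  u_2 = (u_1 − 7)/13 = -3/5
  u_2 = -3/5;  a_3 = 2;  u_3 = (u_2 − 2)/13 = -1/5
  u_3 = -1/5;  a_4 = 5;  u_4 = (u_3 − 5)/13 = -2/5
Digits: (0, 12, 7, 2, 5).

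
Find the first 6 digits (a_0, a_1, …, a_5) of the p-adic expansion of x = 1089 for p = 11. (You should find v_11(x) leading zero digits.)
(a_0, …, a_5) = (0, 0, 9, 0, 0, 0)

v_11(1089) = 2, so a_0 = ... = a_1 = 0. Factor out: x = 11^2 · u with u = 9 a unit in ℤ_11. Expand u iteratively via a_{v+i} = u_i mod 11, u_{i+1} = (u_i − a_{v+i})/11:
  u_0 = 9;  a_2 = 9;  u_1 = (u_0 − 9)/11 = 0
  u_1 = 0;  a_3 = 0;  u_2 = (u_1 − 0)/11 = 0
  u_2 = 0;  a_4 = 0;  u_3 = (u_2 − 0)/11 = 0
  u_3 = 0;  a_5 = 0;  u_4 = (u_3 − 0)/11 = 0
Digits: (0, 0, 9, 0, 0, 0).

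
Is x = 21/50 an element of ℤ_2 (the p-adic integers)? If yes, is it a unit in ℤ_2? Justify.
x ∉ ℤ_2 (v_2(x) = -1 < 0)

ℤ_2 = {x ∈ ℚ_2 : v_2(x) ≥ 0} and ℤ_2^× = {x ∈ ℤ_2 : v_2(x) = 0}. Here v_2(21/50) = v_2(num) − v_2(den) = -1; compare against these criteria.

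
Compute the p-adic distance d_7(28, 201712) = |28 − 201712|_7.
d_7(28, 201712) = 1/16807

Step 1 — x − y = 28 − 201712 = -201684. Step 2 — v_7(-201684) = 5 (factor: -201684 = −(7^5 · 12); the sign does not affect v_p). Step 3 — |x − y|_7 = 7^{-5} = 1/16807.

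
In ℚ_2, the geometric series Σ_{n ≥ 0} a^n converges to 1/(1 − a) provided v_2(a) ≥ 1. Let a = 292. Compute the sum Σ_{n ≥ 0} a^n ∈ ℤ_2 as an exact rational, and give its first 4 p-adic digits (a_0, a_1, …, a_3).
Σ a^n = 1/(1 − a) = -1/291;  first 4 digits = (1, 0, 1, 0)

v_2(a) = 2 ≥ 1, so the series converges in ℤ_2 to 1/(1 − a) = 1/(1 − 292) = -1/291. Expand this rational in ℤ_2: compute digits iteratively via d_i = x_i mod 2, x_{i+1} = (x_i − d_i)/2. The first 4 digits are (1, 0, 1, 0).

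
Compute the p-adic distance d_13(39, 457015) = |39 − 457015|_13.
d_13(39, 457015) = 1/28561

Step 1 — x − y = 39 − 457015 = -456976. Step 2 — v_13(-456976) = 4 (factor: -456976 = −(13^4 · 16); the sign does not affect v_p). Step 3 — |x − y|_13 = 13^{-4} = 1/28561.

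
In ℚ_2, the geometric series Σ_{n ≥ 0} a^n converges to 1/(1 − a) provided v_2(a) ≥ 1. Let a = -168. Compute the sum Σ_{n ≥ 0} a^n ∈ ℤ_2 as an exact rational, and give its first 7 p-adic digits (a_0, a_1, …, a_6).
Σ a^n = 1/(1 − a) = 1/169;  first 7 digits = (1, 0, 0, 1, 1, 0, 0)

v_2(a) = 3 ≥ 1, so the series converges in ℤ_2 to 1/(1 − a) = 1/(1 − (-168)) = 1/169. Expand this rational in ℤ_2: compute digits iteratively via d_i = x_i mod 2, x_{i+1} = (x_i − d_i)/2. The first 7 digits are (1, 0, 0, 1, 1, 0, 0).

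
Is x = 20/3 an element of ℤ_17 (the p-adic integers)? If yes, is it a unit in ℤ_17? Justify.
x ∈ ℤ_17^× (unit); v_17(x) = 0

ℤ_17 = {x ∈ ℚ_17 : v_17(x) ≥ 0} and ℤ_17^× = {x ∈ ℤ_17 : v_17(x) = 0}. Here v_17(20/3) = v_17(num) − v_17(den) = 0; compare against these criteria.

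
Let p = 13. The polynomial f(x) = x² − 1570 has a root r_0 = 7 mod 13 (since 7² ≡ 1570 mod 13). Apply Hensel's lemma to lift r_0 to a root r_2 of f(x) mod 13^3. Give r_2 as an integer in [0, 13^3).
r_2 = 1528 (mod 2197)

Hensel's recurrence: r_{i+1} = r_i − f(r_i)·(f′(r_i))^{-1} mod 13^{i+2}, with f′(x) = 2x. Iterate:
  r_0 = 7 (mod 13)
  r_1 = 7 (mod 169)
  r_2 = 1528 (mod 2197)
Final: r_2 = 1528, and one checks f(r_2) ≡ 0 mod 13^3.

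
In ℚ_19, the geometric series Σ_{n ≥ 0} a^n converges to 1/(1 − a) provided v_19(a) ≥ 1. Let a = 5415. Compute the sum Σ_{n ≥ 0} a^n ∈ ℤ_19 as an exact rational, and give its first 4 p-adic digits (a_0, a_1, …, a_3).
Σ a^n = 1/(1 − a) = -1/5414;  first 4 digits = (1, 0, 15, 0)

v_19(a) = 2 ≥ 1, so the series converges in ℤ_19 to 1/(1 − a) = 1/(1 − 5415) = -1/5414. Expand this rational in ℤ_19: compute digits iteratively via d_i = x_i mod 19, x_{i+1} = (x_i − d_i)/19. The first 4 digits are (1, 0, 15, 0).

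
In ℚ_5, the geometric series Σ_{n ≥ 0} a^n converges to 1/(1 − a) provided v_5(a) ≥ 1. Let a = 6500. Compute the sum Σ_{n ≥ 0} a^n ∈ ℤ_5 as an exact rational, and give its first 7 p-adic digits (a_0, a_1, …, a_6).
Σ a^n = 1/(1 − a) = -1/6499;  first 7 digits = (1, 0, 0, 2, 0, 2, 4)

v_5(a) = 3 ≥ 1, so the series converges in ℤ_5 to 1/(1 − a) = 1/(1 − 6500) = -1/6499. Expand this rational in ℤ_5: compute digits iteratively via d_i = x_i mod 5, x_{i+1} = (x_i − d_i)/5. The first 7 digits are (1, 0, 0, 2, 0, 2, 4).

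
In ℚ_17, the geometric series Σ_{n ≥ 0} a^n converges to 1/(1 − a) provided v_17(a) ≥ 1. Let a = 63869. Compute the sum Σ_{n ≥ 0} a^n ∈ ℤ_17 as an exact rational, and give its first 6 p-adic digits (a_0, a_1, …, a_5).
Σ a^n = 1/(1 − a) = -1/63868;  first 6 digits = (1, 0, 0, 13, 0, 0)

v_17(a) = 3 ≥ 1, so the series converges in ℤ_17 to 1/(1 − a) = 1/(1 − 63869) = -1/63868. Expand this rational in ℤ_17: compute digits iteratively via d_i = x_i mod 17, x_{i+1} = (x_i − d_i)/17. The first 6 digits are (1, 0, 0, 13, 0, 0).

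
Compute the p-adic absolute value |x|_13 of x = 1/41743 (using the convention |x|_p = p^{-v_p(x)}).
|1/41743|_13 = 2197

Step 1 — compute v_13(x) by factoring powers of 13 out of the numerator and denominator: v_13(1/41743) = -3. Step 2 — apply |x|_p = p^{-v_p(x)} = 13^{3} = 2197.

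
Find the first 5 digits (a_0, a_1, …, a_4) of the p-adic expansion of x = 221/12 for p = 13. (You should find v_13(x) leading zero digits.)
(a_0, …, a_4) = (0, 9, 7, 7, 7)

v_13(221/12) = 1, so a_0 = ... = a_0 = 0. Factor out: x = 13^1 · u with u = 17/12 a unit in ℤ_13. Expand u iteratively via a_{v+i} = u_i mod 13, u_{i+1} = (u_i − a_{v+i})/13:
  u_0 = 17/12;  a_1 = 9;  u_1 = (u_0 − 9)/13 = -7/12
  u_1 = -7/12;  a_2 = 7;  u_2 = (u_1 − 7)/13 = -7/12
  u_2 = -7/12;  a_3 = 7;  u_3 = (u_2 − 7)/13 = -7/12
  u_3 = -7/12;  a_4 = 7;  u_4 = (u_3 − 7)/13 = -7/12
Digits: (0, 9, 7, 7, 7).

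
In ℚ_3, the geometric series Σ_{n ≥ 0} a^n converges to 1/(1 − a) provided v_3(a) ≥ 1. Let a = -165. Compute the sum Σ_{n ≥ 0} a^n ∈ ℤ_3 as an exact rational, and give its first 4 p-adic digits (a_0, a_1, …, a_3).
Σ a^n = 1/(1 − a) = 1/166;  first 4 digits = (1, 2, 0, 2)

v_3(a) = 1 ≥ 1, so the series converges in ℤ_3 to 1/(1 − a) = 1/(1 − (-165)) = 1/166. Expand this rational in ℤ_3: compute digits iteratively via d_i = x_i mod 3, x_{i+1} = (x_i − d_i)/3. The first 4 digits are (1, 2, 0, 2).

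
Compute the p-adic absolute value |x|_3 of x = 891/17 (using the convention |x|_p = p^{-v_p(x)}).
|891/17|_3 = 1/81

Step 1 — compute v_3(x) by factoring powers of 3 out of the numerator and denominator: v_3(891/17) = 4. Step 2 — apply |x|_p = p^{-v_p(x)} = 3^{-4} = 1/81.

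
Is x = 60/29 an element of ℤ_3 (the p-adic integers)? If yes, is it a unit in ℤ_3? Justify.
x ∈ ℤ_3 but not a unit; v_3(x) = 1 > 0

ℤ_3 = {x ∈ ℚ_3 : v_3(x) ≥ 0} and ℤ_3^× = {x ∈ ℤ_3 : v_3(x) = 0}. Here v_3(60/29) = v_3(num) − v_3(den) = 1; compare against these criteria.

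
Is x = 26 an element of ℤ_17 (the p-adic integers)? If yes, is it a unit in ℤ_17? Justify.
x ∈ ℤ_17^× (unit); v_17(x) = 0

ℤ_17 = {x ∈ ℚ_17 : v_17(x) ≥ 0} and ℤ_17^× = {x ∈ ℤ_17 : v_17(x) = 0}. Here v_17(26) = v_17(num) − v_17(den) = 0; compare against these criteria.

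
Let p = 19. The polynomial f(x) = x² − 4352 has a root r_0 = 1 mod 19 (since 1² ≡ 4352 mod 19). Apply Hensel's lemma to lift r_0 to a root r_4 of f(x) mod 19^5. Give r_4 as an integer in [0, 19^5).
r_4 = 1928653 (mod 2476099)

Hensel's recurrence: r_{i+1} = r_i − f(r_i)·(f′(r_i))^{-1} mod 19^{i+2}, with f′(x) = 2x. Iterate:
  r_0 = 1 (mod 19)
  r_1 = 191 (mod 361)
  r_2 = 1274 (mod 6859)
  r_3 = 104159 (mod 130321)
  r_4 = 1928653 (mod 2476099)
Final: r_4 = 1928653, and one checks f(r_4) ≡ 0 mod 19^5.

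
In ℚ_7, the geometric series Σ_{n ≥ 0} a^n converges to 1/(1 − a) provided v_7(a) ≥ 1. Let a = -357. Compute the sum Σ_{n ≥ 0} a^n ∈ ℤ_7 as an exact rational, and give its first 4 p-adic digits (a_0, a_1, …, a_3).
Σ a^n = 1/(1 − a) = 1/358;  first 4 digits = (1, 5, 3, 5)

v_7(a) = 1 ≥ 1, so the series converges in ℤ_7 to 1/(1 − a) = 1/(1 − (-357)) = 1/358. Expand this rational in ℤ_7: compute digits iteratively via d_i = x_i mod 7, x_{i+1} = (x_i − d_i)/7. The first 4 digits are (1, 5, 3, 5).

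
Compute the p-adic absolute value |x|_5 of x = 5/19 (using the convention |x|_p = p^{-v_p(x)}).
|5/19|_5 = 1/5

Step 1 — compute v_5(x) by factoring powers of 5 out of the numerator and denominator: v_5(5/19) = 1. Step 2 — apply |x|_p = p^{-v_p(x)} = 5^{-1} = 1/5.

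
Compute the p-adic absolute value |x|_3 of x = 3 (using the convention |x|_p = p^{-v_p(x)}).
|3|_3 = 1/3

Step 1 — compute v_3(x) by factoring powers of 3 out of the numerator and denominator: v_3(3) = 1. Step 2 — apply |x|_p = p^{-v_p(x)} = 3^{-1} = 1/3.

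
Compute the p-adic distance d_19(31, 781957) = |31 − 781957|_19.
d_19(31, 781957) = 1/130321

Step 1 — x − y = 31 − 781957 = -781926. Step 2 — v_19(-781926) = 4 (factor: -781926 = −(19^4 · 6); the sign does not affect v_p). Step 3 — |x − y|_19 = 19^{-4} = 1/130321.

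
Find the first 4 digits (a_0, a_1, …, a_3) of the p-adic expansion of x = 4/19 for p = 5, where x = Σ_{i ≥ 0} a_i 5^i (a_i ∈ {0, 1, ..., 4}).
(a_0, …, a_3) = (1, 3, 2, 0)

v_5(4/19) = 0 (numerator and denominator both coprime to 5), so x ∈ ℤ_5^×. Compute digits iteratively via a_i = x_i mod 5, x_{i+1} = (x_i − a_i)/5, with x_0 = x:
  x_0 = 4/19;  a_0 = 1;  x_1 = (x_0 − 1)/5 = -3/19
  x_1 = -3/19;  a_1 = 3;  x_2 = (x_1 − 3)/5 = -12/19
  x_2 = -12/19;  a_2 = 2;  x_3 = (x_2 − 2)/5 = -10/19
  x_3 = -10/19;  a_3 = 0;  x_4 = (x_3 − 0)/5 = -2/19
Digits: (1, 3, 2, 0).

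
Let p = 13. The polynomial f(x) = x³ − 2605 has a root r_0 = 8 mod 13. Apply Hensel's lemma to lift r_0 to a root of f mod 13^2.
r_1 = 99 (mod 169)

Hensel: r_{i+1} = r_i − f(r_i)/f′(r_i) mod 13^{i+2}, where f′(x) = 3x². Iterate:
  r_0 = 8 (mod 13)
  r_1 = 99 (mod 169)
Final: r = 99 with f(r) ≡ 0 mod 13^2.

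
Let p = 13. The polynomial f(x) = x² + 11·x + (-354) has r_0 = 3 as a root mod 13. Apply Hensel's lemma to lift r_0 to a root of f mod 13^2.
r_1 = 81 (mod 169)

Hensel: r_{i+1} = r_i − f(r_i)·(f′(r_i))^{-1} mod 13^{i+2}, f′(x) = 2x + 11. Iterate:
  r_0 = 3 (mod 13)
  r_1 = 81 (mod 169)
Final: r = 81 satisfies f(r) ≡ 0 mod 13^2.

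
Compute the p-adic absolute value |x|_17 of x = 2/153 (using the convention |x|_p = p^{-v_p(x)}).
|2/153|_17 = 17

Step 1 — compute v_17(x) by factoring powers of 17 out of the numerator and denominator: v_17(2/153) = -1. Step 2 — apply |x|_p = p^{-v_p(x)} = 17^{1} = 17.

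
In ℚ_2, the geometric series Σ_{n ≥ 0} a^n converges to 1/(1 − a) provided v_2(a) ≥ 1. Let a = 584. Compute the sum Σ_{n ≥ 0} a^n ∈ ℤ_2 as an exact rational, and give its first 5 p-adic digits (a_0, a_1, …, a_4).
Σ a^n = 1/(1 − a) = -1/583;  first 5 digits = (1, 0, 0, 1, 0)

v_2(a) = 3 ≥ 1, so the series converges in ℤ_2 to 1/(1 − a) = 1/(1 − 584) = -1/583. Expand this rational in ℤ_2: compute digits iteratively via d_i = x_i mod 2, x_{i+1} = (x_i − d_i)/2. The first 5 digits are (1, 0, 0, 1, 0).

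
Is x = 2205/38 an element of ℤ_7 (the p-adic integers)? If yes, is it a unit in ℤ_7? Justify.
x ∈ ℤ_7 but not a unit; v_7(x) = 2 > 0

ℤ_7 = {x ∈ ℚ_7 : v_7(x) ≥ 0} and ℤ_7^× = {x ∈ ℤ_7 : v_7(x) = 0}. Here v_7(2205/38) = v_7(num) − v_7(den) = 2; compare against these criteria.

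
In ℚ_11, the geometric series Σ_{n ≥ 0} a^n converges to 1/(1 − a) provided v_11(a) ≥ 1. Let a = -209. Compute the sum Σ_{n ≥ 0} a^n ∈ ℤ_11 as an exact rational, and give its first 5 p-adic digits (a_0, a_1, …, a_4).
Σ a^n = 1/(1 − a) = 1/210;  first 5 digits = (1, 3, 7, 4, 10)

v_11(a) = 1 ≥ 1, so the series converges in ℤ_11 to 1/(1 − a) = 1/(1 − (-209)) = 1/210. Expand this rational in ℤ_11: compute digits iteratively via d_i = x_i mod 11, x_{i+1} = (x_i − d_i)/11. The first 5 digits are (1, 3, 7, 4, 10).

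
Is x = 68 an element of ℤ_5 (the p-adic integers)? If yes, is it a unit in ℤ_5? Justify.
x ∈ ℤ_5^× (unit); v_5(x) = 0

ℤ_5 = {x ∈ ℚ_5 : v_5(x) ≥ 0} and ℤ_5^× = {x ∈ ℤ_5 : v_5(x) = 0}. Here v_5(68) = v_5(num) − v_5(den) = 0; compare against these criteria.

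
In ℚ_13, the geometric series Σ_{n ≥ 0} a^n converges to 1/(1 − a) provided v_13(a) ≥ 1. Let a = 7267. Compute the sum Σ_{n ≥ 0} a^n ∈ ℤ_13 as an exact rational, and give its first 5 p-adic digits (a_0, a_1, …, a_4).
Σ a^n = 1/(1 − a) = -1/7266;  first 5 digits = (1, 0, 4, 3, 3)

v_13(a) = 2 ≥ 1, so the series converges in ℤ_13 to 1/(1 − a) = 1/(1 − 7267) = -1/7266. Expand this rational in ℤ_13: compute digits iteratively via d_i = x_i mod 13, x_{i+1} = (x_i − d_i)/13. The first 5 digits are (1, 0, 4, 3, 3).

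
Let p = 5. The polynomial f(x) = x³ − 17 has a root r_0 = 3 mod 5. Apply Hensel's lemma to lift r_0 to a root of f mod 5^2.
r_1 = 23 (mod 25)

Hensel: r_{i+1} = r_i − f(r_i)/f′(r_i) mod 5^{i+2}, where f′(x) = 3x². Iterate:
  r_0 = 3 (mod 5)
  r_1 = 23 (mod 25)
Final: r = 23 with f(r) ≡ 0 mod 5^2.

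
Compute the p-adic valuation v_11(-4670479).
v_11(-4670479) = 5

v_11(n) is the largest exponent k such that 11^k divides n. Factor out: -4670479 = -11^5 · 29. (Sign doesn't affect v_p.) So v_11(-4670479) = 5.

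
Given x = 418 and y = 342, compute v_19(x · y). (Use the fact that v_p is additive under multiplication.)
v_19(142956) = 2

v_p(x) = 1 (factor: 418 = 19^1 · 22); v_p(y) = 1 (factor: 342 = 19^1 · 18). Additivity: v_p(xy) = v_p(x) + v_p(y) = 1 + 1 = 2. (Direct check: xy = 142956 = 19^2 · (396).)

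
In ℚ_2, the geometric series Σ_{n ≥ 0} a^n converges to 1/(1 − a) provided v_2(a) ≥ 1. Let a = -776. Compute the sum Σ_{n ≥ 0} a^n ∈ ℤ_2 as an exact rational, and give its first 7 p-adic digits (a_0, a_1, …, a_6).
Σ a^n = 1/(1 − a) = 1/777;  first 7 digits = (1, 0, 0, 1, 1, 1, 0)

v_2(a) = 3 ≥ 1, so the series converges in ℤ_2 to 1/(1 − a) = 1/(1 − (-776)) = 1/777. Expand this rational in ℤ_2: compute digits iteratively via d_i = x_i mod 2, x_{i+1} = (x_i − d_i)/2. The first 7 digits are (1, 0, 0, 1, 1, 1, 0).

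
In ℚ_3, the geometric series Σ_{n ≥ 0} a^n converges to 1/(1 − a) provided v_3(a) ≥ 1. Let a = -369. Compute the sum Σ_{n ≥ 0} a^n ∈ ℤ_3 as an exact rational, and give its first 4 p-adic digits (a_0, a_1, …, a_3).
Σ a^n = 1/(1 − a) = 1/370;  first 4 digits = (1, 0, 1, 1)

v_3(a) = 2 ≥ 1, so the series converges in ℤ_3 to 1/(1 − a) = 1/(1 − (-369)) = 1/370. Expand this rational in ℤ_3: compute digits iteratively via d_i = x_i mod 3, x_{i+1} = (x_i − d_i)/3. The first 4 digits are (1, 0, 1, 1).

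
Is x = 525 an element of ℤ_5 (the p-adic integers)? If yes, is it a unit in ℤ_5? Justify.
x ∈ ℤ_5 but not a unit; v_5(x) = 2 > 0

ℤ_5 = {x ∈ ℚ_5 : v_5(x) ≥ 0} and ℤ_5^× = {x ∈ ℤ_5 : v_5(x) = 0}. Here v_5(525) = v_5(num) − v_5(den) = 2; compare against these criteria.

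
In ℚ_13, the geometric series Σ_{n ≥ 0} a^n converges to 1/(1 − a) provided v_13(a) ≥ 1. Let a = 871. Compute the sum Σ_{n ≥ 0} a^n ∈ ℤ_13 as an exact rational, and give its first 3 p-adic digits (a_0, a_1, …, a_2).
Σ a^n = 1/(1 − a) = -1/870;  first 3 digits = (1, 2, 9)

v_13(a) = 1 ≥ 1, so the series converges in ℤ_13 to 1/(1 − a) = 1/(1 − 871) = -1/870. Expand this rational in ℤ_13: compute digits iteratively via d_i = x_i mod 13, x_{i+1} = (x_i − d_i)/13. The first 3 digits are (1, 2, 9).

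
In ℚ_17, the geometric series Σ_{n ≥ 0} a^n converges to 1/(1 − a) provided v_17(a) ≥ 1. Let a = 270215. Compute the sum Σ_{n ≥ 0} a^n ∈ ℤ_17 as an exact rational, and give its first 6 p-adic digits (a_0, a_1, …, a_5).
Σ a^n = 1/(1 − a) = -1/270214;  first 6 digits = (1, 0, 0, 4, 3, 0)

v_17(a) = 3 ≥ 1, so the series converges in ℤ_17 to 1/(1 − a) = 1/(1 − 270215) = -1/270214. Expand this rational in ℤ_17: compute digits iteratively via d_i = x_i mod 17, x_{i+1} = (x_i − d_i)/17. The first 6 digits are (1, 0, 0, 4, 3, 0).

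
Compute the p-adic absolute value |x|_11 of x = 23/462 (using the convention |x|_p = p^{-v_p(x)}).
|23/462|_11 = 11

Step 1 — compute v_11(x) by factoring powers of 11 out of the numerator and denominator: v_11(23/462) = -1. Step 2 — apply |x|_p = p^{-v_p(x)} = 11^{1} = 11.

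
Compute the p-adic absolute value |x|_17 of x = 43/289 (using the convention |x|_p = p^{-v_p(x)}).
|43/289|_17 = 289

Step 1 — compute v_17(x) by factoring powers of 17 out of the numerator and denominator: v_17(43/289) = -2. Step 2 — apply |x|_p = p^{-v_p(x)} = 17^{2} = 289.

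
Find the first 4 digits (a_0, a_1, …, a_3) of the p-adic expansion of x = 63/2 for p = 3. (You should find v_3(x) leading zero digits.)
(a_0, …, a_3) = (0, 0, 2, 2)

v_3(63/2) = 2, so a_0 = ... = a_1 = 0. Factor out: x = 3^2 · u with u = 7/2 a unit in ℤ_3. Expand u iteratively via a_{v+i} = u_i mod 3, u_{i+1} = (u_i − a_{v+i})/3:
  u_0 = 7/2;  a_2 = 2;  u_1 = (u_0 − 2)/3 = 1/2
  u_1 = 1/2;  a_3 = 2;  u_2 = (u_1 − 2)/3 = -1/2
Digits: (0, 0, 2, 2).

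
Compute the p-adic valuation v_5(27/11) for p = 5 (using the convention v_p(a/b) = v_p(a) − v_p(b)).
v_5(27/11) = 0

Factor powers of 5 from the numerator and denominator of the reduced fraction: 27 = 5^0 · 27 and 11 = 5^0 · 11. Apply v_p(a/b) = v_p(a) − v_p(b): v_5(27/11) = 0 − 0 = 0.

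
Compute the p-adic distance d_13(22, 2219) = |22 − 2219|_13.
d_13(22, 2219) = 1/2197

Step 1 — x − y = 22 − 2219 = -2197. Step 2 — v_13(-2197) = 3 (factor: -2197 = −(13^3 · 1); the sign does not affect v_p). Step 3 — |x − y|_13 = 13^{-3} = 1/2197.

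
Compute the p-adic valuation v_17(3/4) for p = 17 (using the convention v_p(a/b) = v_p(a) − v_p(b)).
v_17(3/4) = 0

Factor powers of 17 from the numerator and denominator of the reduced fraction: 3 = 17^0 · 3 and 4 = 17^0 · 4. Apply v_p(a/b) = v_p(a) − v_p(b): v_17(3/4) = 0 − 0 = 0.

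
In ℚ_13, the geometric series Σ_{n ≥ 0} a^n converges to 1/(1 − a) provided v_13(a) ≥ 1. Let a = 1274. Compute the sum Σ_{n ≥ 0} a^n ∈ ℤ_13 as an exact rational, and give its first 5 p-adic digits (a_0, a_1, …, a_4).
Σ a^n = 1/(1 − a) = -1/1273;  first 5 digits = (1, 7, 4, 3, 3)

v_13(a) = 1 ≥ 1, so the series converges in ℤ_13 to 1/(1 − a) = 1/(1 − 1274) = -1/1273. Expand this rational in ℤ_13: compute digits iteratively via d_i = x_i mod 13, x_{i+1} = (x_i − d_i)/13. The first 5 digits are (1, 7, 4, 3, 3).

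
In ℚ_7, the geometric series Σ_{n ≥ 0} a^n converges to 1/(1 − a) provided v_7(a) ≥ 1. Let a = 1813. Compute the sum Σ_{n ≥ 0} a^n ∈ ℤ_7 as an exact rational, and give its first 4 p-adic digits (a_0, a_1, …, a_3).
Σ a^n = 1/(1 − a) = -1/1812;  first 4 digits = (1, 0, 2, 5)

v_7(a) = 2 ≥ 1, so the series converges in ℤ_7 to 1/(1 − a) = 1/(1 − 1813) = -1/1812. Expand this rational in ℤ_7: compute digits iteratively via d_i = x_i mod 7, x_{i+1} = (x_i − d_i)/7. The first 4 digits are (1, 0, 2, 5).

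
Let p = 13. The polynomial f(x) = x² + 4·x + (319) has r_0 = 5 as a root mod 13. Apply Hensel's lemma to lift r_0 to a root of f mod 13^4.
r_3 = 1500 (mod 28561)

Hensel: r_{i+1} = r_i − f(r_i)·(f′(r_i))^{-1} mod 13^{i+2}, f′(x) = 2x + 4. Iterate:
  r_0 = 5 (mod 13)
  r_1 = 148 (mod 169)
  r_2 = 1500 (mod 2197)
  r_3 = 1500 (mod 28561)
Final: r = 1500 satisfies f(r) ≡ 0 mod 13^4.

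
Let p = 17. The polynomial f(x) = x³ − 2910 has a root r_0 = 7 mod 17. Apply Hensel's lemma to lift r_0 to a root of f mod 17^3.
r_2 = 109 (mod 4913)

Hensel: r_{i+1} = r_i − f(r_i)/f′(r_i) mod 17^{i+2}, where f′(x) = 3x². Iterate:
  r_0 = 7 (mod 17)
  r_1 = 109 (mod 289)
  r_2 = 109 (mod 4913)
Final: r = 109 with f(r) ≡ 0 mod 17^3.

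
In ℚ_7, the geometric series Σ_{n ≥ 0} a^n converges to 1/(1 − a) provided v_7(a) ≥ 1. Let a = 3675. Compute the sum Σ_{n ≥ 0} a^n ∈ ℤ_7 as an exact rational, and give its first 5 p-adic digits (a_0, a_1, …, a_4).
Σ a^n = 1/(1 − a) = -1/3674;  first 5 digits = (1, 0, 5, 3, 5)

v_7(a) = 2 ≥ 1, so the series converges in ℤ_7 to 1/(1 − a) = 1/(1 − 3675) = -1/3674. Expand this rational in ℤ_7: compute digits iteratively via d_i = x_i mod 7, x_{i+1} = (x_i − d_i)/7. The first 5 digits are (1, 0, 5, 3, 5).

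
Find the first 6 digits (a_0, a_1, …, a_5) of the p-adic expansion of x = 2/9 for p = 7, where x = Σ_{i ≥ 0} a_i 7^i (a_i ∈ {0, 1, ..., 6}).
(a_0, …, a_5) = (1, 3, 5, 0, 3, 5)

v_7(2/9) = 0 (numerator and denominator both coprime to 7), so x ∈ ℤ_7^×. Compute digits iteratively via a_i = x_i mod 7, x_{i+1} = (x_i − a_i)/7, with x_0 = x:
  x_0 = 2/9;  a_0 = 1;  x_1 = (x_0 − 1)/7 = -1/9
  x_1 = -1/9;  a_1 = 3;  x_2 = (x_1 − 3)/7 = -4/9
  x_2 = -4/9;  a_2 = 5;  x_3 = (x_2 − 5)/7 = -7/9
  x_3 = -7/9;  a_3 = 0;  x_4 = (x_3 − 0)/7 = -1/9
  x_4 = -1/9;  a_4 = 3;  x_5 = (x_4 − 3)/7 = -4/9
  x_5 = -4/9;  a_5 = 5;  x_6 = (x_5 − 5)/7 = -7/9
Digits: (1, 3, 5, 0, 3, 5).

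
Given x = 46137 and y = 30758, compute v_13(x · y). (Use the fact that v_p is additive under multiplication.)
v_13(1419081846) = 6

v_p(x) = 3 (factor: 46137 = 13^3 · 21); v_p(y) = 3 (factor: 30758 = 13^3 · 14). Additivity: v_p(xy) = v_p(x) + v_p(y) = 3 + 3 = 6. (Direct check: xy = 1419081846 = 13^6 · (294).)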